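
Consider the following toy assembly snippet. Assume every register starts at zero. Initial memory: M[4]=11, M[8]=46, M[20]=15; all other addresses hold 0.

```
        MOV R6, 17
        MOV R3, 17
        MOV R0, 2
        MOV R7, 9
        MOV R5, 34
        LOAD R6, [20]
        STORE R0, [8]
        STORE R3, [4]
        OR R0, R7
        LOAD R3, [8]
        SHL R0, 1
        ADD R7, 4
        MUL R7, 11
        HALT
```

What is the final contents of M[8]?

after MOV R6, 17: R6=17
after MOV R3, 17: R3=17
after MOV R0, 2: R0=2
after MOV R7, 9: R7=9
after MOV R5, 34: R5=34
after LOAD R6, [20]: R6=M[20]=15
STORE R0, [8] → M[8]=2
STORE R3, [4] → M[4]=17
after OR R0, R7: R0=2|9=11
after LOAD R3, [8]: R3=M[8]=2
after SHL R0, 1: R0=11<<1=22
after ADD R7, 4: R7=9+4=13
after MUL R7, 11: R7=13*11=143
halt.

2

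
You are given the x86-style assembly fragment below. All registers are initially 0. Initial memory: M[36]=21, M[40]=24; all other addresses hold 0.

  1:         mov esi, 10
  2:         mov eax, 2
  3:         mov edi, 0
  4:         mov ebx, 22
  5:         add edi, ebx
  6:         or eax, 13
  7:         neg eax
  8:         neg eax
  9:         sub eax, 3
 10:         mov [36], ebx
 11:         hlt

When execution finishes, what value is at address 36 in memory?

esi=10
eax=2
edi=0
ebx=22
edi=0+22=22
eax=2|13=15
eax=-(15)=-15
eax=-(-15)=15
eax=15-3=12
mov [36], ebx → M[36]=22
halt.

22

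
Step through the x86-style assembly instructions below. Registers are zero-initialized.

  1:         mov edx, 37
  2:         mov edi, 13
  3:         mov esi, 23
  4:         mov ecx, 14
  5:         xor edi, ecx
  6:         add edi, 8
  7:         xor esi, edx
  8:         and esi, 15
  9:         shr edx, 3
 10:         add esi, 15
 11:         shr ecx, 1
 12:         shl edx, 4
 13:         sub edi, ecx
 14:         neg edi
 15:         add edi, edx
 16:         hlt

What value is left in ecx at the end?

7

edx=37
edi=13
esi=23
ecx=14
edi=13^14=3
edi=3+8=11
esi=23^37=50
esi=50&15=2
edx=37>>3=4
esi=2+15=17
ecx=14>>1=7
edx=4<<4=64
edi=11-7=4
edi=-(4)=-4
edi=(-4)+64=60
halt.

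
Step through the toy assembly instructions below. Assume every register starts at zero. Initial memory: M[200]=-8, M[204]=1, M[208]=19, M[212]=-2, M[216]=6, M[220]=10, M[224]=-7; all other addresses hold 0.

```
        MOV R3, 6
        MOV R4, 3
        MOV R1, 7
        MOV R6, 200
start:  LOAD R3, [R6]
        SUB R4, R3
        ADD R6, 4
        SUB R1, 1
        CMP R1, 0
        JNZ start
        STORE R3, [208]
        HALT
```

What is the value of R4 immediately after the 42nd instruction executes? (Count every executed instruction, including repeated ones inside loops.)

R3=6
R4=3
R1=7
R6=200
R3=M[200]=-8
R4=3-(-8)=11
R6=200+4=204
R1=7-1=6
CMP R1, 0  (cmp 6,0)
JNZ start: taken
R3=M[204]=1
R4=11-1=10
R6=204+4=208
R1=6-1=5
CMP R1, 0  (cmp 5,0)
JNZ start: taken
R3=M[208]=19
R4=10-19=-9
R6=208+4=212
R1=5-1=4
CMP R1, 0  (cmp 4,0)
JNZ start: taken
R3=M[212]=-2
R4=(-9)-(-2)=-7
R6=212+4=216
R1=4-1=3
CMP R1, 0  (cmp 3,0)
JNZ start: taken
R3=M[216]=6
R4=(-7)-6=-13
R6=216+4=220
R1=3-1=2
CMP R1, 0  (cmp 2,0)
JNZ start: taken
R3=M[220]=10
R4=(-13)-10=-23
R6=220+4=224
R1=2-1=1
CMP R1, 0  (cmp 1,0)
JNZ start: taken
R3=M[224]=-7
R4=(-23)-(-7)=-16
After step 42: R4 = -16.

-16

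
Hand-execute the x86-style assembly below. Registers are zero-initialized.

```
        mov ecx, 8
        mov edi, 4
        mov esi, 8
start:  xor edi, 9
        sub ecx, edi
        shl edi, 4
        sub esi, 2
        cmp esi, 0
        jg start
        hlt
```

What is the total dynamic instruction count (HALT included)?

28

ecx=8
edi=4
esi=8
edi=4^9=13
ecx=8-13=-5
edi=13<<4=208
esi=8-2=6
cmp esi, 0  (cmp 6,0)
jg start: taken
edi=208^9=217
ecx=(-5)-217=-222
edi=217<<4=3472
esi=6-2=4
cmp esi, 0  (cmp 4,0)
jg start: taken
edi=3472^9=3481
ecx=(-222)-3481=-3703
edi=3481<<4=55696
esi=4-2=2
cmp esi, 0  (cmp 2,0)
jg start: taken
edi=55696^9=55705
ecx=(-3703)-55705=-59408
edi=55705<<4=891280
esi=2-2=0
cmp esi, 0  (cmp 0,0)
jg start: not taken
halt.
Total executed instructions: 28.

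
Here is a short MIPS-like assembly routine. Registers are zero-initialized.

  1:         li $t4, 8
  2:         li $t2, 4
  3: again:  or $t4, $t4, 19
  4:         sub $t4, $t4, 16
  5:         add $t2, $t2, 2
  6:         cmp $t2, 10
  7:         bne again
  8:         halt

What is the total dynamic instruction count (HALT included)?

18

li $t4, 8 → $t4=8
li $t2, 4 → $t2=4
or $t4, $t4, 19 → $t4=8|19=27
sub $t4, $t4, 16 → $t4=27-16=11
add $t2, $t2, 2 → $t2=4+2=6
cmp $t2, 10  (cmp 6,10)
bne again: taken
or $t4, $t4, 19 → $t4=11|19=27
sub $t4, $t4, 16 → $t4=27-16=11
add $t2, $t2, 2 → $t2=6+2=8
cmp $t2, 10  (cmp 8,10)
bne again: taken
or $t4, $t4, 19 → $t4=11|19=27
sub $t4, $t4, 16 → $t4=27-16=11
add $t2, $t2, 2 → $t2=8+2=10
cmp $t2, 10  (cmp 10,10)
bne again: not taken
halt.
Total executed instructions: 18.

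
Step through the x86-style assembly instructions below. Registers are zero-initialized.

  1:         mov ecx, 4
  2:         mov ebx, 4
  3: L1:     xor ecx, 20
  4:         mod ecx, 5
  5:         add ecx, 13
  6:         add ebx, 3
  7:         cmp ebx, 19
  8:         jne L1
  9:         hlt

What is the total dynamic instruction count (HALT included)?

ecx=4
ebx=4
ecx=4^20=16
ecx=16%5=1
ecx=1+13=14
ebx=4+3=7
cmp ebx, 19  (cmp 7,19)
jne L1: taken
ecx=14^20=26
ecx=26%5=1
ecx=1+13=14
ebx=7+3=10
cmp ebx, 19  (cmp 10,19)
jne L1: taken
ecx=14^20=26
ecx=26%5=1
ecx=1+13=14
ebx=10+3=13
cmp ebx, 19  (cmp 13,19)
jne L1: taken
ecx=14^20=26
ecx=26%5=1
ecx=1+13=14
ebx=13+3=16
cmp ebx, 19  (cmp 16,19)
jne L1: taken
ecx=14^20=26
ecx=26%5=1
ecx=1+13=14
ebx=16+3=19
cmp ebx, 19  (cmp 19,19)
jne L1: not taken
halt.
Total executed instructions: 33.

33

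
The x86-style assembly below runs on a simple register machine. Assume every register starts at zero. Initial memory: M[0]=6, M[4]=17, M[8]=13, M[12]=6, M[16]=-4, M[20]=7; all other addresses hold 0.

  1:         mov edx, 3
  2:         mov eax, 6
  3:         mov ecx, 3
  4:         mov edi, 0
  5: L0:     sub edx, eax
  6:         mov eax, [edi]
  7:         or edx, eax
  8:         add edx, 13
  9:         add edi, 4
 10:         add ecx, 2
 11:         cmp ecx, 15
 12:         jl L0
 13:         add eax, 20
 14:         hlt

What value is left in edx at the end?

28

edx=3
eax=6
ecx=3
edi=0
edx=3-6=-3
eax=M[0]=6
edx=(-3)|6=-1
edx=(-1)+13=12
edi=0+4=4
ecx=3+2=5
cmp ecx, 15  (cmp 5,15)
jl L0: taken
edx=12-6=6
eax=M[4]=17
edx=6|17=23
edx=23+13=36
edi=4+4=8
ecx=5+2=7
cmp ecx, 15  (cmp 7,15)
jl L0: taken
edx=36-17=19
eax=M[8]=13
edx=19|13=31
edx=31+13=44
edi=8+4=12
ecx=7+2=9
cmp ecx, 15  (cmp 9,15)
jl L0: taken
edx=44-13=31
eax=M[12]=6
edx=31|6=31
edx=31+13=44
edi=12+4=16
ecx=9+2=11
cmp ecx, 15  (cmp 11,15)
jl L0: taken
edx=44-6=38
eax=M[16]=-4
edx=38|(-4)=-2
edx=(-2)+13=11
edi=16+4=20
ecx=11+2=13
cmp ecx, 15  (cmp 13,15)
jl L0: taken
edx=11-(-4)=15
eax=M[20]=7
edx=15|7=15
edx=15+13=28
edi=20+4=24
ecx=13+2=15
cmp ecx, 15  (cmp 15,15)
jl L0: not taken
eax=7+20=27
halt.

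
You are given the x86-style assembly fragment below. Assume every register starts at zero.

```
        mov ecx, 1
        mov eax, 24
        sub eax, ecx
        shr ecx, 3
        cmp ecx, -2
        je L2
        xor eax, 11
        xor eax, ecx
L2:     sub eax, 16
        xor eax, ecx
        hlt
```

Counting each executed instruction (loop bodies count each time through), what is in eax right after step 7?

ecx=1
eax=24
eax=24-1=23
ecx=1>>3=0
cmp ecx, -2  (cmp 0,-2)
je L2: not taken
eax=23^11=28
After step 7: eax = 28.

28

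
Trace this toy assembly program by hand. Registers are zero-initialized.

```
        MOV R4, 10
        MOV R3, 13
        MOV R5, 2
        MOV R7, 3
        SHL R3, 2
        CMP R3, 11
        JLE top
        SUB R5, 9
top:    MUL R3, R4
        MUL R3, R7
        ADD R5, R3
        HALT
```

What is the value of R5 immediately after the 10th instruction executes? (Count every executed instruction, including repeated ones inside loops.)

-7

R4=10
R3=13
R5=2
R7=3
R3=13<<2=52
CMP R3, 11  (cmp 52,11)
JLE top: not taken
R5=2-9=-7
R3=52*10=520
R3=520*3=1560
After step 10: R5 = -7.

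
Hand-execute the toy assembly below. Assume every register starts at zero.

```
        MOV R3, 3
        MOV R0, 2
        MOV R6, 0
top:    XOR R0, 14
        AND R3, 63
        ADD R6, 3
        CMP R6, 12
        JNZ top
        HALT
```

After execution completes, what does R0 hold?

2

MOV R3, 3 → R3=3
MOV R0, 2 → R0=2
MOV R6, 0 → R6=0
XOR R0, 14 → R0=2^14=12
AND R3, 63 → R3=3&63=3
ADD R6, 3 → R6=0+3=3
CMP R6, 12  (cmp 3,12)
JNZ top: taken
XOR R0, 14 → R0=12^14=2
AND R3, 63 → R3=3&63=3
ADD R6, 3 → R6=3+3=6
CMP R6, 12  (cmp 6,12)
JNZ top: taken
XOR R0, 14 → R0=2^14=12
AND R3, 63 → R3=3&63=3
ADD R6, 3 → R6=6+3=9
CMP R6, 12  (cmp 9,12)
JNZ top: taken
XOR R0, 14 → R0=12^14=2
AND R3, 63 → R3=3&63=3
ADD R6, 3 → R6=9+3=12
CMP R6, 12  (cmp 12,12)
JNZ top: not taken
halt.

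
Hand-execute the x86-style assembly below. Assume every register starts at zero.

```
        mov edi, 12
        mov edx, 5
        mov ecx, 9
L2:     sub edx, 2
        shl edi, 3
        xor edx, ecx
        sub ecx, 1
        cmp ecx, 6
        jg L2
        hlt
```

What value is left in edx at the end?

-7

mov edi, 12 → edi=12
mov edx, 5 → edx=5
mov ecx, 9 → ecx=9
sub edx, 2 → edx=5-2=3
shl edi, 3 → edi=12<<3=96
xor edx, ecx → edx=3^9=10
sub ecx, 1 → ecx=9-1=8
cmp ecx, 6  (cmp 8,6)
jg L2: taken
sub edx, 2 → edx=10-2=8
shl edi, 3 → edi=96<<3=768
xor edx, ecx → edx=8^8=0
sub ecx, 1 → ecx=8-1=7
cmp ecx, 6  (cmp 7,6)
jg L2: taken
sub edx, 2 → edx=0-2=-2
shl edi, 3 → edi=768<<3=6144
xor edx, ecx → edx=(-2)^7=-7
sub ecx, 1 → ecx=7-1=6
cmp ecx, 6  (cmp 6,6)
jg L2: not taken
halt.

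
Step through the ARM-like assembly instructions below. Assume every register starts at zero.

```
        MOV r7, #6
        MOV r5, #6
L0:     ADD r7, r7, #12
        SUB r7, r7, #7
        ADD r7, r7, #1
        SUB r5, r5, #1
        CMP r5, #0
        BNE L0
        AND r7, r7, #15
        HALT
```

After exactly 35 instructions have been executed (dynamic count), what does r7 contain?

after MOV r7, #6: r7=6
after MOV r5, #6: r5=6
after ADD r7, r7, #12: r7=6+12=18
after SUB r7, r7, #7: r7=18-7=11
after ADD r7, r7, #1: r7=11+1=12
after SUB r5, r5, #1: r5=6-1=5
CMP r5, #0  (cmp 5,0)
BNE L0: taken
after ADD r7, r7, #12: r7=12+12=24
after SUB r7, r7, #7: r7=24-7=17
after ADD r7, r7, #1: r7=17+1=18
after SUB r5, r5, #1: r5=5-1=4
CMP r5, #0  (cmp 4,0)
BNE L0: taken
after ADD r7, r7, #12: r7=18+12=30
after SUB r7, r7, #7: r7=30-7=23
after ADD r7, r7, #1: r7=23+1=24
after SUB r5, r5, #1: r5=4-1=3
CMP r5, #0  (cmp 3,0)
BNE L0: taken
after ADD r7, r7, #12: r7=24+12=36
after SUB r7, r7, #7: r7=36-7=29
after ADD r7, r7, #1: r7=29+1=30
after SUB r5, r5, #1: r5=3-1=2
CMP r5, #0  (cmp 2,0)
BNE L0: taken
after ADD r7, r7, #12: r7=30+12=42
after SUB r7, r7, #7: r7=42-7=35
after ADD r7, r7, #1: r7=35+1=36
after SUB r5, r5, #1: r5=2-1=1
CMP r5, #0  (cmp 1,0)
BNE L0: taken
after ADD r7, r7, #12: r7=36+12=48
after SUB r7, r7, #7: r7=48-7=41
after ADD r7, r7, #1: r7=41+1=42
After step 35: r7 = 42.

42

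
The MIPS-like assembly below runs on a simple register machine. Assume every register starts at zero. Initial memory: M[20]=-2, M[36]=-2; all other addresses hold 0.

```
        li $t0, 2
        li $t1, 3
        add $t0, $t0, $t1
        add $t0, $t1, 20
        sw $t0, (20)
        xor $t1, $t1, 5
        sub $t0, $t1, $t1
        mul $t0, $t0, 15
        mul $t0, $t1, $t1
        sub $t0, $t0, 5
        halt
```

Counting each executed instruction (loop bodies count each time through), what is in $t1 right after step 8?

6

li $t0, 2 → $t0=2
li $t1, 3 → $t1=3
add $t0, $t0, $t1 → $t0=2+3=5
add $t0, $t1, 20 → $t0=3+20=23
sw $t0, (20) → M[20]=23
xor $t1, $t1, 5 → $t1=3^5=6
sub $t0, $t1, $t1 → $t0=6-6=0
mul $t0, $t0, 15 → $t0=0*15=0
After step 8: $t1 = 6.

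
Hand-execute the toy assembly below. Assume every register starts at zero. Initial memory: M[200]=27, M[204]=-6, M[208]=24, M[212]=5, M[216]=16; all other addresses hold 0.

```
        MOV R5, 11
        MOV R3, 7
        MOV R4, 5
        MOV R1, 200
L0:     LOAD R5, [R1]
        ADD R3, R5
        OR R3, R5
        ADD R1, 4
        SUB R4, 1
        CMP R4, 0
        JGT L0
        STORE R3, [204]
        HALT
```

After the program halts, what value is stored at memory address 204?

MOV R5, 11 → R5=11
MOV R3, 7 → R3=7
MOV R4, 5 → R4=5
MOV R1, 200 → R1=200
LOAD R5, [R1] → R5=M[200]=27
ADD R3, R5 → R3=7+27=34
OR R3, R5 → R3=34|27=59
ADD R1, 4 → R1=200+4=204
SUB R4, 1 → R4=5-1=4
CMP R4, 0  (cmp 4,0)
JGT L0: taken
LOAD R5, [R1] → R5=M[204]=-6
ADD R3, R5 → R3=59+(-6)=53
OR R3, R5 → R3=53|(-6)=-1
ADD R1, 4 → R1=204+4=208
SUB R4, 1 → R4=4-1=3
CMP R4, 0  (cmp 3,0)
JGT L0: taken
LOAD R5, [R1] → R5=M[208]=24
ADD R3, R5 → R3=(-1)+24=23
OR R3, R5 → R3=23|24=31
ADD R1, 4 → R1=208+4=212
SUB R4, 1 → R4=3-1=2
CMP R4, 0  (cmp 2,0)
JGT L0: taken
LOAD R5, [R1] → R5=M[212]=5
ADD R3, R5 → R3=31+5=36
OR R3, R5 → R3=36|5=37
ADD R1, 4 → R1=212+4=216
SUB R4, 1 → R4=2-1=1
CMP R4, 0  (cmp 1,0)
JGT L0: taken
LOAD R5, [R1] → R5=M[216]=16
ADD R3, R5 → R3=37+16=53
OR R3, R5 → R3=53|16=53
ADD R1, 4 → R1=216+4=220
SUB R4, 1 → R4=1-1=0
CMP R4, 0  (cmp 0,0)
JGT L0: not taken
STORE R3, [204] → M[204]=53
halt.

53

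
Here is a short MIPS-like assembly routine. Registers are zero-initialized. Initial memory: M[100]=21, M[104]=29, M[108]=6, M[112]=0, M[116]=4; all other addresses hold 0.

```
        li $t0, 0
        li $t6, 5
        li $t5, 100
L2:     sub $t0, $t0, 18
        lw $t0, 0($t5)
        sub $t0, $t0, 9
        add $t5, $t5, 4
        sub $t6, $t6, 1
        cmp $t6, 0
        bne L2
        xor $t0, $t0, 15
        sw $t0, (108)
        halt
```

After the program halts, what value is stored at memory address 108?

li $t0, 0 → $t0=0
li $t6, 5 → $t6=5
li $t5, 100 → $t5=100
sub $t0, $t0, 18 → $t0=0-18=-18
lw $t0, 0($t5) → $t0=M[100]=21
sub $t0, $t0, 9 → $t0=21-9=12
add $t5, $t5, 4 → $t5=100+4=104
sub $t6, $t6, 1 → $t6=5-1=4
cmp $t6, 0  (cmp 4,0)
bne L2: taken
sub $t0, $t0, 18 → $t0=12-18=-6
lw $t0, 0($t5) → $t0=M[104]=29
sub $t0, $t0, 9 → $t0=29-9=20
add $t5, $t5, 4 → $t5=104+4=108
sub $t6, $t6, 1 → $t6=4-1=3
cmp $t6, 0  (cmp 3,0)
bne L2: taken
sub $t0, $t0, 18 → $t0=20-18=2
lw $t0, 0($t5) → $t0=M[108]=6
sub $t0, $t0, 9 → $t0=6-9=-3
add $t5, $t5, 4 → $t5=108+4=112
sub $t6, $t6, 1 → $t6=3-1=2
cmp $t6, 0  (cmp 2,0)
bne L2: taken
sub $t0, $t0, 18 → $t0=(-3)-18=-21
lw $t0, 0($t5) → $t0=M[112]=0
sub $t0, $t0, 9 → $t0=0-9=-9
add $t5, $t5, 4 → $t5=112+4=116
sub $t6, $t6, 1 → $t6=2-1=1
cmp $t6, 0  (cmp 1,0)
bne L2: taken
sub $t0, $t0, 18 → $t0=(-9)-18=-27
lw $t0, 0($t5) → $t0=M[116]=4
sub $t0, $t0, 9 → $t0=4-9=-5
add $t5, $t5, 4 → $t5=116+4=120
sub $t6, $t6, 1 → $t6=1-1=0
cmp $t6, 0  (cmp 0,0)
bne L2: not taken
xor $t0, $t0, 15 → $t0=(-5)^15=-12
sw $t0, (108) → M[108]=-12
halt.

-12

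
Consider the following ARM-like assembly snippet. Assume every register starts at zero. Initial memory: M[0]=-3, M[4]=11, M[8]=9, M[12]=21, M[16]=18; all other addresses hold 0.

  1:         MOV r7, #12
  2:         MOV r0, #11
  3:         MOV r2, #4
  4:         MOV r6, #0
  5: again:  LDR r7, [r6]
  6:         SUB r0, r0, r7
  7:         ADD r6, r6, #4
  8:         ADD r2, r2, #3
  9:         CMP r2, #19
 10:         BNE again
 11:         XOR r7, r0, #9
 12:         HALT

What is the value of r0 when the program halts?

-45

MOV r7, #12 → r7=12
MOV r0, #11 → r0=11
MOV r2, #4 → r2=4
MOV r6, #0 → r6=0
LDR r7, [r6] → r7=M[0]=-3
SUB r0, r0, r7 → r0=11-(-3)=14
ADD r6, r6, #4 → r6=0+4=4
ADD r2, r2, #3 → r2=4+3=7
CMP r2, #19  (cmp 7,19)
BNE again: taken
LDR r7, [r6] → r7=M[4]=11
SUB r0, r0, r7 → r0=14-11=3
ADD r6, r6, #4 → r6=4+4=8
ADD r2, r2, #3 → r2=7+3=10
CMP r2, #19  (cmp 10,19)
BNE again: taken
LDR r7, [r6] → r7=M[8]=9
SUB r0, r0, r7 → r0=3-9=-6
ADD r6, r6, #4 → r6=8+4=12
ADD r2, r2, #3 → r2=10+3=13
CMP r2, #19  (cmp 13,19)
BNE again: taken
LDR r7, [r6] → r7=M[12]=21
SUB r0, r0, r7 → r0=(-6)-21=-27
ADD r6, r6, #4 → r6=12+4=16
ADD r2, r2, #3 → r2=13+3=16
CMP r2, #19  (cmp 16,19)
BNE again: taken
LDR r7, [r6] → r7=M[16]=18
SUB r0, r0, r7 → r0=(-27)-18=-45
ADD r6, r6, #4 → r6=16+4=20
ADD r2, r2, #3 → r2=16+3=19
CMP r2, #19  (cmp 19,19)
BNE again: not taken
XOR r7, r0, #9 → r7=(-45)^9=-38
halt.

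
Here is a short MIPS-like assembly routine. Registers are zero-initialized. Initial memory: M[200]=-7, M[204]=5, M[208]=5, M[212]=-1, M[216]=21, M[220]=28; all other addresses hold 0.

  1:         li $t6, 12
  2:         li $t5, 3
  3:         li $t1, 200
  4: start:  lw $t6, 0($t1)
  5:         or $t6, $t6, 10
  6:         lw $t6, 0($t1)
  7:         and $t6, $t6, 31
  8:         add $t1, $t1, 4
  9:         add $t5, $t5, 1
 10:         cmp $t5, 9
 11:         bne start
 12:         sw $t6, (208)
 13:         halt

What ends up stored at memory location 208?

28

li $t6, 12 → $t6=12
li $t5, 3 → $t5=3
li $t1, 200 → $t1=200
lw $t6, 0($t1) → $t6=M[200]=-7
or $t6, $t6, 10 → $t6=(-7)|10=-5
lw $t6, 0($t1) → $t6=M[200]=-7
and $t6, $t6, 31 → $t6=(-7)&31=25
add $t1, $t1, 4 → $t1=200+4=204
add $t5, $t5, 1 → $t5=3+1=4
cmp $t5, 9  (cmp 4,9)
bne start: taken
lw $t6, 0($t1) → $t6=M[204]=5
or $t6, $t6, 10 → $t6=5|10=15
lw $t6, 0($t1) → $t6=M[204]=5
and $t6, $t6, 31 → $t6=5&31=5
add $t1, $t1, 4 → $t1=204+4=208
add $t5, $t5, 1 → $t5=4+1=5
cmp $t5, 9  (cmp 5,9)
bne start: taken
lw $t6, 0($t1) → $t6=M[208]=5
or $t6, $t6, 10 → $t6=5|10=15
lw $t6, 0($t1) → $t6=M[208]=5
and $t6, $t6, 31 → $t6=5&31=5
add $t1, $t1, 4 → $t1=208+4=212
add $t5, $t5, 1 → $t5=5+1=6
cmp $t5, 9  (cmp 6,9)
bne start: taken
lw $t6, 0($t1) → $t6=M[212]=-1
or $t6, $t6, 10 → $t6=(-1)|10=-1
lw $t6, 0($t1) → $t6=M[212]=-1
and $t6, $t6, 31 → $t6=(-1)&31=31
add $t1, $t1, 4 → $t1=212+4=216
add $t5, $t5, 1 → $t5=6+1=7
cmp $t5, 9  (cmp 7,9)
bne start: taken
lw $t6, 0($t1) → $t6=M[216]=21
or $t6, $t6, 10 → $t6=21|10=31
lw $t6, 0($t1) → $t6=M[216]=21
and $t6, $t6, 31 → $t6=21&31=21
add $t1, $t1, 4 → $t1=216+4=220
add $t5, $t5, 1 → $t5=7+1=8
cmp $t5, 9  (cmp 8,9)
bne start: taken
lw $t6, 0($t1) → $t6=M[220]=28
or $t6, $t6, 10 → $t6=28|10=30
lw $t6, 0($t1) → $t6=M[220]=28
and $t6, $t6, 31 → $t6=28&31=28
add $t1, $t1, 4 → $t1=220+4=224
add $t5, $t5, 1 → $t5=8+1=9
cmp $t5, 9  (cmp 9,9)
bne start: not taken
sw $t6, (208) → M[208]=28
halt.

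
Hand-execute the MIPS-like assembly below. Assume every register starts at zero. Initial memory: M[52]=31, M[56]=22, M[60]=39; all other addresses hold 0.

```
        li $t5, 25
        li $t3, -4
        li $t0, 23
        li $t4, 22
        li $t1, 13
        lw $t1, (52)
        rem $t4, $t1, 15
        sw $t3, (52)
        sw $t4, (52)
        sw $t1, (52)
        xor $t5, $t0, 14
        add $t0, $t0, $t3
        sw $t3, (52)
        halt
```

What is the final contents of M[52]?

$t5=25
$t3=-4
$t0=23
$t4=22
$t1=13
$t1=M[52]=31
$t4=31%15=1
sw $t3, (52) → M[52]=-4
sw $t4, (52) → M[52]=1
sw $t1, (52) → M[52]=31
$t5=23^14=25
$t0=23+(-4)=19
sw $t3, (52) → M[52]=-4
halt.

-4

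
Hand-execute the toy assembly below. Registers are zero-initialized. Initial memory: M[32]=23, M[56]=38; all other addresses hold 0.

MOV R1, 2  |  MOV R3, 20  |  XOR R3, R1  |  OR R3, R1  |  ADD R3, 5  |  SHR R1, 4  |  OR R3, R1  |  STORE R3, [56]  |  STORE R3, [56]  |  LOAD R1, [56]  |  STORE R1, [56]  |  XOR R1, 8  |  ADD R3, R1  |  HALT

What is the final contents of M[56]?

27

after MOV R1, 2: R1=2
after MOV R3, 20: R3=20
after XOR R3, R1: R3=20^2=22
after OR R3, R1: R3=22|2=22
after ADD R3, 5: R3=22+5=27
after SHR R1, 4: R1=2>>4=0
after OR R3, R1: R3=27|0=27
STORE R3, [56] → M[56]=27
STORE R3, [56] → M[56]=27
after LOAD R1, [56]: R1=M[56]=27
STORE R1, [56] → M[56]=27
after XOR R1, 8: R1=27^8=19
after ADD R3, R1: R3=27+19=46
halt.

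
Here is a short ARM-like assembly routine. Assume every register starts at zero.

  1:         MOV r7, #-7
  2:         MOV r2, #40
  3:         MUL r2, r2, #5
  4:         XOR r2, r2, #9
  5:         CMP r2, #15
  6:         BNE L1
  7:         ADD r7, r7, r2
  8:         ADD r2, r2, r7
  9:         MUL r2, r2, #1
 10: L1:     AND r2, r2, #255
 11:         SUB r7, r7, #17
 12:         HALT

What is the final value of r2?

193

after MOV r7, #-7: r7=-7
after MOV r2, #40: r2=40
after MUL r2, r2, #5: r2=40*5=200
after XOR r2, r2, #9: r2=200^9=193
CMP r2, #15  (cmp 193,15)
BNE L1: taken
after AND r2, r2, #255: r2=193&255=193
after SUB r7, r7, #17: r7=(-7)-17=-24
halt.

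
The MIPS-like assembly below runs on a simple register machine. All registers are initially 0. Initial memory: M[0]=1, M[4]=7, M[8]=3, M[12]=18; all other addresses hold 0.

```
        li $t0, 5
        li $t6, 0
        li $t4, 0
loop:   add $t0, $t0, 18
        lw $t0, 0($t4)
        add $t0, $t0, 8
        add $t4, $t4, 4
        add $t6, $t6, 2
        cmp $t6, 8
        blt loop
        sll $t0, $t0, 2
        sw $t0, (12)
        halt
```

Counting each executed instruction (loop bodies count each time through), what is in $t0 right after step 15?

after li $t0, 5: $t0=5
after li $t6, 0: $t6=0
after li $t4, 0: $t4=0
after add $t0, $t0, 18: $t0=5+18=23
after lw $t0, 0($t4): $t0=M[0]=1
after add $t0, $t0, 8: $t0=1+8=9
after add $t4, $t4, 4: $t4=0+4=4
after add $t6, $t6, 2: $t6=0+2=2
cmp $t6, 8  (cmp 2,8)
blt loop: taken
after add $t0, $t0, 18: $t0=9+18=27
after lw $t0, 0($t4): $t0=M[4]=7
after add $t0, $t0, 8: $t0=7+8=15
after add $t4, $t4, 4: $t4=4+4=8
after add $t6, $t6, 2: $t6=2+2=4
After step 15: $t0 = 15.

15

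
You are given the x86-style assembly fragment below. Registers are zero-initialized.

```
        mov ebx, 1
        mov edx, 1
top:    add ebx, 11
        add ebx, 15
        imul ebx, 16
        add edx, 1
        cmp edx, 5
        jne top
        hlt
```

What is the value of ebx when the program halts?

mov ebx, 1 → ebx=1
mov edx, 1 → edx=1
add ebx, 11 → ebx=1+11=12
add ebx, 15 → ebx=12+15=27
imul ebx, 16 → ebx=27*16=432
add edx, 1 → edx=1+1=2
cmp edx, 5  (cmp 2,5)
jne top: taken
add ebx, 11 → ebx=432+11=443
add ebx, 15 → ebx=443+15=458
imul ebx, 16 → ebx=458*16=7328
add edx, 1 → edx=2+1=3
cmp edx, 5  (cmp 3,5)
jne top: taken
add ebx, 11 → ebx=7328+11=7339
add ebx, 15 → ebx=7339+15=7354
imul ebx, 16 → ebx=7354*16=117664
add edx, 1 → edx=3+1=4
cmp edx, 5  (cmp 4,5)
jne top: taken
add ebx, 11 → ebx=117664+11=117675
add ebx, 15 → ebx=117675+15=117690
imul ebx, 16 → ebx=117690*16=1883040
add edx, 1 → edx=4+1=5
cmp edx, 5  (cmp 5,5)
jne top: not taken
halt.

1883040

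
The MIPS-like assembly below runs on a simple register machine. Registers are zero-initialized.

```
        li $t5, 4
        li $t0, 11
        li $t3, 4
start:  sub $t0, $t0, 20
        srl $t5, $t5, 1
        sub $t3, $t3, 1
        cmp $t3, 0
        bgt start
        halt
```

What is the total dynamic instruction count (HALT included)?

24

after li $t5, 4: $t5=4
after li $t0, 11: $t0=11
after li $t3, 4: $t3=4
after sub $t0, $t0, 20: $t0=11-20=-9
after srl $t5, $t5, 1: $t5=4>>1=2
after sub $t3, $t3, 1: $t3=4-1=3
cmp $t3, 0  (cmp 3,0)
bgt start: taken
after sub $t0, $t0, 20: $t0=(-9)-20=-29
after srl $t5, $t5, 1: $t5=2>>1=1
after sub $t3, $t3, 1: $t3=3-1=2
cmp $t3, 0  (cmp 2,0)
bgt start: taken
after sub $t0, $t0, 20: $t0=(-29)-20=-49
after srl $t5, $t5, 1: $t5=1>>1=0
after sub $t3, $t3, 1: $t3=2-1=1
cmp $t3, 0  (cmp 1,0)
bgt start: taken
after sub $t0, $t0, 20: $t0=(-49)-20=-69
after srl $t5, $t5, 1: $t5=0>>1=0
after sub $t3, $t3, 1: $t3=1-1=0
cmp $t3, 0  (cmp 0,0)
bgt start: not taken
halt.
Total executed instructions: 24.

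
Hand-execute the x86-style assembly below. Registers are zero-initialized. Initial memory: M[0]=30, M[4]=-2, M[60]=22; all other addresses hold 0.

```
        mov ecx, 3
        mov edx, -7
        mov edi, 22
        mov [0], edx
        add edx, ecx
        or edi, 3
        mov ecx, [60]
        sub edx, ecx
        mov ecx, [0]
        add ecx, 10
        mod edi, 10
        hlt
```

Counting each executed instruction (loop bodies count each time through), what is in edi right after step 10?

23

after mov ecx, 3: ecx=3
after mov edx, -7: edx=-7
after mov edi, 22: edi=22
mov [0], edx → M[0]=-7
after add edx, ecx: edx=(-7)+3=-4
after or edi, 3: edi=22|3=23
after mov ecx, [60]: ecx=M[60]=22
after sub edx, ecx: edx=(-4)-22=-26
after mov ecx, [0]: ecx=M[0]=-7
after add ecx, 10: ecx=(-7)+10=3
After step 10: edi = 23.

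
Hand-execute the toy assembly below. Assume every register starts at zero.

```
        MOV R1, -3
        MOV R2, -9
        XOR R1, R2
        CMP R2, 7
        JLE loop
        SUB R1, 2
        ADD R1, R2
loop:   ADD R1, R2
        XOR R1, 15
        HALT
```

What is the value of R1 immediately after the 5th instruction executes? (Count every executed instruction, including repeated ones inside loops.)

10

R1=-3
R2=-9
R1=(-3)^(-9)=10
CMP R2, 7  (cmp -9,7)
JLE loop: taken
After step 5: R1 = 10.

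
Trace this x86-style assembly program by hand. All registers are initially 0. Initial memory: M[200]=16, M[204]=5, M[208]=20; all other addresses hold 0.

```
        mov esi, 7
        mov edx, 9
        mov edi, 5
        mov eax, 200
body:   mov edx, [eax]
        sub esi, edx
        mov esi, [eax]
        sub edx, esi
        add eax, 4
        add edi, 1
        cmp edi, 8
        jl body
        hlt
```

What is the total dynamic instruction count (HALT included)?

esi=7
edx=9
edi=5
eax=200
edx=M[200]=16
esi=7-16=-9
esi=M[200]=16
edx=16-16=0
eax=200+4=204
edi=5+1=6
cmp edi, 8  (cmp 6,8)
jl body: taken
edx=M[204]=5
esi=16-5=11
esi=M[204]=5
edx=5-5=0
eax=204+4=208
edi=6+1=7
cmp edi, 8  (cmp 7,8)
jl body: taken
edx=M[208]=20
esi=5-20=-15
esi=M[208]=20
edx=20-20=0
eax=208+4=212
edi=7+1=8
cmp edi, 8  (cmp 8,8)
jl body: not taken
halt.
Total executed instructions: 29.

29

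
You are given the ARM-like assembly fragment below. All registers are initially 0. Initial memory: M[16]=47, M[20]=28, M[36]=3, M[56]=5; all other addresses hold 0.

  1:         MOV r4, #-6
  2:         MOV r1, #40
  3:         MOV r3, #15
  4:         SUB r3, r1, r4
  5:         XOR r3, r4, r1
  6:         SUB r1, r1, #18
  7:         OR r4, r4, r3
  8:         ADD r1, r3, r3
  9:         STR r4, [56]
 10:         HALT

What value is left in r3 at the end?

MOV r4, #-6 → r4=-6
MOV r1, #40 → r1=40
MOV r3, #15 → r3=15
SUB r3, r1, r4 → r3=40-(-6)=46
XOR r3, r4, r1 → r3=(-6)^40=-46
SUB r1, r1, #18 → r1=40-18=22
OR r4, r4, r3 → r4=(-6)|(-46)=-6
ADD r1, r3, r3 → r1=(-46)+(-46)=-92
STR r4, [56] → M[56]=-6
halt.

-46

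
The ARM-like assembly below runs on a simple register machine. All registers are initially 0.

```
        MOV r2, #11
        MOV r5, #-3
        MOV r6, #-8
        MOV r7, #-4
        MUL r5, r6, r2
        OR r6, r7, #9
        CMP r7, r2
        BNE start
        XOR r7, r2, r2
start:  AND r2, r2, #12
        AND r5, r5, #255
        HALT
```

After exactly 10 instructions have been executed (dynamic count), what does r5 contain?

r2=11
r5=-3
r6=-8
r7=-4
r5=(-8)*11=-88
r6=(-4)|9=-3
CMP r7, r2  (cmp -4,11)
BNE start: taken
r2=11&12=8
r5=(-88)&255=168
After step 10: r5 = 168.

168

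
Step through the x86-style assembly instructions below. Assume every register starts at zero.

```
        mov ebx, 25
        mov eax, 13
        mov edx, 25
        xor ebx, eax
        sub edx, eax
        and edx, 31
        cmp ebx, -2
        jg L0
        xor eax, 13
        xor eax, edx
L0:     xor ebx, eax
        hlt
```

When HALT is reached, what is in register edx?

12

after mov ebx, 25: ebx=25
after mov eax, 13: eax=13
after mov edx, 25: edx=25
after xor ebx, eax: ebx=25^13=20
after sub edx, eax: edx=25-13=12
after and edx, 31: edx=12&31=12
cmp ebx, -2  (cmp 20,-2)
jg L0: taken
after xor ebx, eax: ebx=20^13=25
halt.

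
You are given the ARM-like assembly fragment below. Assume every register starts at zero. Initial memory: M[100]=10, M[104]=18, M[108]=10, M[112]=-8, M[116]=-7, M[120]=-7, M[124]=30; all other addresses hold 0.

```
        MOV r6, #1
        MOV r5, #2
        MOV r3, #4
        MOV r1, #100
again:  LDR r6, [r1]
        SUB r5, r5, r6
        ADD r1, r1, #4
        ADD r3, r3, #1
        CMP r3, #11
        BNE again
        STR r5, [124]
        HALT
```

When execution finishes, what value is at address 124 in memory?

-44

r6=1
r5=2
r3=4
r1=100
r6=M[100]=10
r5=2-10=-8
r1=100+4=104
r3=4+1=5
CMP r3, #11  (cmp 5,11)
BNE again: taken
r6=M[104]=18
r5=(-8)-18=-26
r1=104+4=108
r3=5+1=6
CMP r3, #11  (cmp 6,11)
BNE again: taken
r6=M[108]=10
r5=(-26)-10=-36
r1=108+4=112
r3=6+1=7
CMP r3, #11  (cmp 7,11)
BNE again: taken
r6=M[112]=-8
r5=(-36)-(-8)=-28
r1=112+4=116
r3=7+1=8
CMP r3, #11  (cmp 8,11)
BNE again: taken
r6=M[116]=-7
r5=(-28)-(-7)=-21
r1=116+4=120
r3=8+1=9
CMP r3, #11  (cmp 9,11)
BNE again: taken
r6=M[120]=-7
r5=(-21)-(-7)=-14
r1=120+4=124
r3=9+1=10
CMP r3, #11  (cmp 10,11)
BNE again: taken
r6=M[124]=30
r5=(-14)-30=-44
r1=124+4=128
r3=10+1=11
CMP r3, #11  (cmp 11,11)
BNE again: not taken
STR r5, [124] → M[124]=-44
halt.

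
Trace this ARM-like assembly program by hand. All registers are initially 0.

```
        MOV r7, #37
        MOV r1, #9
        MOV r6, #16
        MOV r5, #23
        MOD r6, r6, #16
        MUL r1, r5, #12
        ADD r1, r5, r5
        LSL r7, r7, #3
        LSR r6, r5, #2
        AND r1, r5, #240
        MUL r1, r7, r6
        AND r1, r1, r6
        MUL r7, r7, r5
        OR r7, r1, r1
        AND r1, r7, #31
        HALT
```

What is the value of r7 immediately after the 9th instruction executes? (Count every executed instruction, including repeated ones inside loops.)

296

MOV r7, #37 → r7=37
MOV r1, #9 → r1=9
MOV r6, #16 → r6=16
MOV r5, #23 → r5=23
MOD r6, r6, #16 → r6=16%16=0
MUL r1, r5, #12 → r1=23*12=276
ADD r1, r5, r5 → r1=23+23=46
LSL r7, r7, #3 → r7=37<<3=296
LSR r6, r5, #2 → r6=23>>2=5
After step 9: r7 = 296.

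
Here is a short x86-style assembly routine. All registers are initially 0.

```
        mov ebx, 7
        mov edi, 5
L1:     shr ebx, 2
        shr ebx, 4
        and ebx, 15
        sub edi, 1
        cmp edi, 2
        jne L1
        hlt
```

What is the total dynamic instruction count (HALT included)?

21

mov ebx, 7 → ebx=7
mov edi, 5 → edi=5
shr ebx, 2 → ebx=7>>2=1
shr ebx, 4 → ebx=1>>4=0
and ebx, 15 → ebx=0&15=0
sub edi, 1 → edi=5-1=4
cmp edi, 2  (cmp 4,2)
jne L1: taken
shr ebx, 2 → ebx=0>>2=0
shr ebx, 4 → ebx=0>>4=0
and ebx, 15 → ebx=0&15=0
sub edi, 1 → edi=4-1=3
cmp edi, 2  (cmp 3,2)
jne L1: taken
shr ebx, 2 → ebx=0>>2=0
shr ebx, 4 → ebx=0>>4=0
and ebx, 15 → ebx=0&15=0
sub edi, 1 → edi=3-1=2
cmp edi, 2  (cmp 2,2)
jne L1: not taken
halt.
Total executed instructions: 21.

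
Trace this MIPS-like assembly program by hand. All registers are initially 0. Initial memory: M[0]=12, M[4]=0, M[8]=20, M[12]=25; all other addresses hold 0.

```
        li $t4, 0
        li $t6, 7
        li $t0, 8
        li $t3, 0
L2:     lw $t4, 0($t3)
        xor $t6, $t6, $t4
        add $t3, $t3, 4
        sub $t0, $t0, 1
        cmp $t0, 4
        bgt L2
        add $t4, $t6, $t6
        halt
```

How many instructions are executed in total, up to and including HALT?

li $t4, 0 → $t4=0
li $t6, 7 → $t6=7
li $t0, 8 → $t0=8
li $t3, 0 → $t3=0
lw $t4, 0($t3) → $t4=M[0]=12
xor $t6, $t6, $t4 → $t6=7^12=11
add $t3, $t3, 4 → $t3=0+4=4
sub $t0, $t0, 1 → $t0=8-1=7
cmp $t0, 4  (cmp 7,4)
bgt L2: taken
lw $t4, 0($t3) → $t4=M[4]=0
xor $t6, $t6, $t4 → $t6=11^0=11
add $t3, $t3, 4 → $t3=4+4=8
sub $t0, $t0, 1 → $t0=7-1=6
cmp $t0, 4  (cmp 6,4)
bgt L2: taken
lw $t4, 0($t3) → $t4=M[8]=20
xor $t6, $t6, $t4 → $t6=11^20=31
add $t3, $t3, 4 → $t3=8+4=12
sub $t0, $t0, 1 → $t0=6-1=5
cmp $t0, 4  (cmp 5,4)
bgt L2: taken
lw $t4, 0($t3) → $t4=M[12]=25
xor $t6, $t6, $t4 → $t6=31^25=6
add $t3, $t3, 4 → $t3=12+4=16
sub $t0, $t0, 1 → $t0=5-1=4
cmp $t0, 4  (cmp 4,4)
bgt L2: not taken
add $t4, $t6, $t6 → $t4=6+6=12
halt.
Total executed instructions: 30.

30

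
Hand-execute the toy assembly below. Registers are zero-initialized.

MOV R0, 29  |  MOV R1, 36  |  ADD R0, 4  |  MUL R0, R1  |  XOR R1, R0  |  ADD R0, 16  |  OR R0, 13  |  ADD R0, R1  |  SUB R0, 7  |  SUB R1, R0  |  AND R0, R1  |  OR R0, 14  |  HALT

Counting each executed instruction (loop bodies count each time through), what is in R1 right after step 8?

MOV R0, 29 → R0=29
MOV R1, 36 → R1=36
ADD R0, 4 → R0=29+4=33
MUL R0, R1 → R0=33*36=1188
XOR R1, R0 → R1=36^1188=1152
ADD R0, 16 → R0=1188+16=1204
OR R0, 13 → R0=1204|13=1213
ADD R0, R1 → R0=1213+1152=2365
After step 8: R1 = 1152.

1152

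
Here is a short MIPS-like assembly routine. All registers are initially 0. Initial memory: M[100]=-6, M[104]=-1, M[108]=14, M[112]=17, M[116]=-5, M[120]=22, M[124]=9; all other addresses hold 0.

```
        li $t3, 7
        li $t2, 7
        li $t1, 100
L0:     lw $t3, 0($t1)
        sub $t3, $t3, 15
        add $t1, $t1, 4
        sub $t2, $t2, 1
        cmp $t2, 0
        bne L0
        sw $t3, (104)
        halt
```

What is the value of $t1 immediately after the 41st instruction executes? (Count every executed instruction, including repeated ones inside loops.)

124

li $t3, 7 → $t3=7
li $t2, 7 → $t2=7
li $t1, 100 → $t1=100
lw $t3, 0($t1) → $t3=M[100]=-6
sub $t3, $t3, 15 → $t3=(-6)-15=-21
add $t1, $t1, 4 → $t1=100+4=104
sub $t2, $t2, 1 → $t2=7-1=6
cmp $t2, 0  (cmp 6,0)
bne L0: taken
lw $t3, 0($t1) → $t3=M[104]=-1
sub $t3, $t3, 15 → $t3=(-1)-15=-16
add $t1, $t1, 4 → $t1=104+4=108
sub $t2, $t2, 1 → $t2=6-1=5
cmp $t2, 0  (cmp 5,0)
bne L0: taken
lw $t3, 0($t1) → $t3=M[108]=14
sub $t3, $t3, 15 → $t3=14-15=-1
add $t1, $t1, 4 → $t1=108+4=112
sub $t2, $t2, 1 → $t2=5-1=4
cmp $t2, 0  (cmp 4,0)
bne L0: taken
lw $t3, 0($t1) → $t3=M[112]=17
sub $t3, $t3, 15 → $t3=17-15=2
add $t1, $t1, 4 → $t1=112+4=116
sub $t2, $t2, 1 → $t2=4-1=3
cmp $t2, 0  (cmp 3,0)
bne L0: taken
lw $t3, 0($t1) → $t3=M[116]=-5
sub $t3, $t3, 15 → $t3=(-5)-15=-20
add $t1, $t1, 4 → $t1=116+4=120
sub $t2, $t2, 1 → $t2=3-1=2
cmp $t2, 0  (cmp 2,0)
bne L0: taken
lw $t3, 0($t1) → $t3=M[120]=22
sub $t3, $t3, 15 → $t3=22-15=7
add $t1, $t1, 4 → $t1=120+4=124
sub $t2, $t2, 1 → $t2=2-1=1
cmp $t2, 0  (cmp 1,0)
bne L0: taken
lw $t3, 0($t1) → $t3=M[124]=9
sub $t3, $t3, 15 → $t3=9-15=-6
After step 41: $t1 = 124.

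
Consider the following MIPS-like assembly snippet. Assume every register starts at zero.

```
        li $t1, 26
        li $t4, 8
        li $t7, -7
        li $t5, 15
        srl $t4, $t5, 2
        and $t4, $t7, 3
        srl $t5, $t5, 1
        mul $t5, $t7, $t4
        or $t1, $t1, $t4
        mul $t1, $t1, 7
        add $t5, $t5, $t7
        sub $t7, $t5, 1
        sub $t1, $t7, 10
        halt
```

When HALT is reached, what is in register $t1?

-25

after li $t1, 26: $t1=26
after li $t4, 8: $t4=8
after li $t7, -7: $t7=-7
after li $t5, 15: $t5=15
after srl $t4, $t5, 2: $t4=15>>2=3
after and $t4, $t7, 3: $t4=(-7)&3=1
after srl $t5, $t5, 1: $t5=15>>1=7
after mul $t5, $t7, $t4: $t5=(-7)*1=-7
after or $t1, $t1, $t4: $t1=26|1=27
after mul $t1, $t1, 7: $t1=27*7=189
after add $t5, $t5, $t7: $t5=(-7)+(-7)=-14
after sub $t7, $t5, 1: $t7=(-14)-1=-15
after sub $t1, $t7, 10: $t1=(-15)-10=-25
halt.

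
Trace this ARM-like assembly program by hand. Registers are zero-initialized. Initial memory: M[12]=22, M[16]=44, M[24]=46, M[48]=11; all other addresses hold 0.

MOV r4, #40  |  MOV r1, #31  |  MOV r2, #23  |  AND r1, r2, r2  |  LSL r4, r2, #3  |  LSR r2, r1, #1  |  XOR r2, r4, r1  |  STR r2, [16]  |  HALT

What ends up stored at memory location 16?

after MOV r4, #40: r4=40
after MOV r1, #31: r1=31
after MOV r2, #23: r2=23
after AND r1, r2, r2: r1=23&23=23
after LSL r4, r2, #3: r4=23<<3=184
after LSR r2, r1, #1: r2=23>>1=11
after XOR r2, r4, r1: r2=184^23=175
STR r2, [16] → M[16]=175
halt.

175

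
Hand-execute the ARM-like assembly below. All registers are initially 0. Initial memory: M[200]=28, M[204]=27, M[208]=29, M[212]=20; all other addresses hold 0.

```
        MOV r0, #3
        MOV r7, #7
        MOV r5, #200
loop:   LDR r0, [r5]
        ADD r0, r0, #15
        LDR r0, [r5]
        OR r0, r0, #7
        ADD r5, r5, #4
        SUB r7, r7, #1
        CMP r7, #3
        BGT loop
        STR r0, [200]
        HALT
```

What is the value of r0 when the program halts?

r0=3
r7=7
r5=200
r0=M[200]=28
r0=28+15=43
r0=M[200]=28
r0=28|7=31
r5=200+4=204
r7=7-1=6
CMP r7, #3  (cmp 6,3)
BGT loop: taken
r0=M[204]=27
r0=27+15=42
r0=M[204]=27
r0=27|7=31
r5=204+4=208
r7=6-1=5
CMP r7, #3  (cmp 5,3)
BGT loop: taken
r0=M[208]=29
r0=29+15=44
r0=M[208]=29
r0=29|7=31
r5=208+4=212
r7=5-1=4
CMP r7, #3  (cmp 4,3)
BGT loop: taken
r0=M[212]=20
r0=20+15=35
r0=M[212]=20
r0=20|7=23
r5=212+4=216
r7=4-1=3
CMP r7, #3  (cmp 3,3)
BGT loop: not taken
STR r0, [200] → M[200]=23
halt.

23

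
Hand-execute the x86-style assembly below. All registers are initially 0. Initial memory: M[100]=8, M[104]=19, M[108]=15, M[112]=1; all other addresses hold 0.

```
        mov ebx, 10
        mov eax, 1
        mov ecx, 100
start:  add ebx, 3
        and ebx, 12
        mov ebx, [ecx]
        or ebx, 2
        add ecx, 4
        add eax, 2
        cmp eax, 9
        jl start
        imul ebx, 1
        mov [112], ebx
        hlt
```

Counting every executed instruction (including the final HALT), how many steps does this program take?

mov ebx, 10 → ebx=10
mov eax, 1 → eax=1
mov ecx, 100 → ecx=100
add ebx, 3 → ebx=10+3=13
and ebx, 12 → ebx=13&12=12
mov ebx, [ecx] → ebx=M[100]=8
or ebx, 2 → ebx=8|2=10
add ecx, 4 → ecx=100+4=104
add eax, 2 → eax=1+2=3
cmp eax, 9  (cmp 3,9)
jl start: taken
add ebx, 3 → ebx=10+3=13
and ebx, 12 → ebx=13&12=12
mov ebx, [ecx] → ebx=M[104]=19
or ebx, 2 → ebx=19|2=19
add ecx, 4 → ecx=104+4=108
add eax, 2 → eax=3+2=5
cmp eax, 9  (cmp 5,9)
jl start: taken
add ebx, 3 → ebx=19+3=22
and ebx, 12 → ebx=22&12=4
mov ebx, [ecx] → ebx=M[108]=15
or ebx, 2 → ebx=15|2=15
add ecx, 4 → ecx=108+4=112
add eax, 2 → eax=5+2=7
cmp eax, 9  (cmp 7,9)
jl start: taken
add ebx, 3 → ebx=15+3=18
and ebx, 12 → ebx=18&12=0
mov ebx, [ecx] → ebx=M[112]=1
or ebx, 2 → ebx=1|2=3
add ecx, 4 → ecx=112+4=116
add eax, 2 → eax=7+2=9
cmp eax, 9  (cmp 9,9)
jl start: not taken
imul ebx, 1 → ebx=3*1=3
mov [112], ebx → M[112]=3
halt.
Total executed instructions: 38.

38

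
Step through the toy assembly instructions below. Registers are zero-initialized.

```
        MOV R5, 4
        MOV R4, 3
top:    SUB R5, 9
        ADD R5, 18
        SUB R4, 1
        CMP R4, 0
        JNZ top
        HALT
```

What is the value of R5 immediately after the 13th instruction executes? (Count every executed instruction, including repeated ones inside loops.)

MOV R5, 4 → R5=4
MOV R4, 3 → R4=3
SUB R5, 9 → R5=4-9=-5
ADD R5, 18 → R5=(-5)+18=13
SUB R4, 1 → R4=3-1=2
CMP R4, 0  (cmp 2,0)
JNZ top: taken
SUB R5, 9 → R5=13-9=4
ADD R5, 18 → R5=4+18=22
SUB R4, 1 → R4=2-1=1
CMP R4, 0  (cmp 1,0)
JNZ top: taken
SUB R5, 9 → R5=22-9=13
After step 13: R5 = 13.

13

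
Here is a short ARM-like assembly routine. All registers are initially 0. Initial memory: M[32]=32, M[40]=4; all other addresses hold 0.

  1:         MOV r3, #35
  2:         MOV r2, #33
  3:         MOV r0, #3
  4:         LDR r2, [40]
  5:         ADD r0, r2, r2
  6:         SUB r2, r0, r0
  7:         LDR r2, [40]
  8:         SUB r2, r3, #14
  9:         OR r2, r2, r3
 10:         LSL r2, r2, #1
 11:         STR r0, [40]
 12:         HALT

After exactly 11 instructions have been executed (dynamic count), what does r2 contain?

110

MOV r3, #35 → r3=35
MOV r2, #33 → r2=33
MOV r0, #3 → r0=3
LDR r2, [40] → r2=M[40]=4
ADD r0, r2, r2 → r0=4+4=8
SUB r2, r0, r0 → r2=8-8=0
LDR r2, [40] → r2=M[40]=4
SUB r2, r3, #14 → r2=35-14=21
OR r2, r2, r3 → r2=21|35=55
LSL r2, r2, #1 → r2=55<<1=110
STR r0, [40] → M[40]=8
After step 11: r2 = 110.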